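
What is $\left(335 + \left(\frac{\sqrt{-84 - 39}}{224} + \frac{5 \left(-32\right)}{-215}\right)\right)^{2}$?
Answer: $\frac{10458031369117}{92775424} + \frac{14437 i \sqrt{123}}{4816} \approx 1.1272 \cdot 10^{5} + 33.246 i$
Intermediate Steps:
$\left(335 + \left(\frac{\sqrt{-84 - 39}}{224} + \frac{5 \left(-32\right)}{-215}\right)\right)^{2} = \left(335 + \left(\sqrt{-123} \cdot \frac{1}{224} - - \frac{32}{43}\right)\right)^{2} = \left(335 + \left(i \sqrt{123} \cdot \frac{1}{224} + \frac{32}{43}\right)\right)^{2} = \left(335 + \left(\frac{i \sqrt{123}}{224} + \frac{32}{43}\right)\right)^{2} = \left(335 + \left(\frac{32}{43} + \frac{i \sqrt{123}}{224}\right)\right)^{2} = \left(\frac{14437}{43} + \frac{i \sqrt{123}}{224}\right)^{2}$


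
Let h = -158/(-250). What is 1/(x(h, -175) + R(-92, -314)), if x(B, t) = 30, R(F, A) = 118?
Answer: 1/148 ≈ 0.0067568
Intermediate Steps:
h = 79/125 (h = -158*(-1/250) = 79/125 ≈ 0.63200)
1/(x(h, -175) + R(-92, -314)) = 1/(30 + 118) = 1/148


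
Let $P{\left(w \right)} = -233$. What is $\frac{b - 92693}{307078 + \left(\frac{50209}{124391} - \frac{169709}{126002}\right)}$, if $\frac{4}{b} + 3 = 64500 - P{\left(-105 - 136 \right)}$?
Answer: $- \frac{47020684514242695426}{155771993756216296175} \approx -0.30186$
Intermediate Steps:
$b = \frac{2}{32365}$ ($b = \frac{4}{-3 + \left(64500 - -233\right)} = \frac{4}{-3 + \left(64500 + 233\right)} = \frac{4}{-3 + 64733} = \frac{4}{64730} = 4 \cdot \frac{1}{64730} = \frac{2}{32365} \approx 6.1795 \cdot 10^{-5}$)
$\frac{b - 92693}{307078 + \left(\frac{50209}{124391} - \frac{169709}{126002}\right)} = \frac{\frac{2}{32365} - 92693}{307078 + \left(\frac{50209}{124391} - \frac{169709}{126002}\right)} = - \frac{3000008943}{32365 \left(307078 + \left(50209 \cdot \frac{1}{124391} - \frac{169709}{126002}\right)\right)} = - \frac{3000008943}{32365 \left(307078 + \left(\frac{50209}{124391} - \frac{169709}{126002}\right)\right)} = - \frac{3000008943}{32365 \left(307078 - \frac{14783837801}{15673514782}\right)} = - \frac{3000008943}{32365 \cdot \frac{4812976788389195}{15673514782}} = \left(- \frac{3000008943}{32365}\right) \frac{15673514782}{4812976788389195} = - \frac{47020684514242695426}{155771993756216296175}$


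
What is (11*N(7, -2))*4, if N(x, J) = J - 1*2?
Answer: -176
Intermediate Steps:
N(x, J) = -2 + J (N(x, J) = J - 2 = -2 + J)
(11*N(7, -2))*4 = (11*(-2 - 2))*4 = (11*(-4))*4 = -44*4 = -176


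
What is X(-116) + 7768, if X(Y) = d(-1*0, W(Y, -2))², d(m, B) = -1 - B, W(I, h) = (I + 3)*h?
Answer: 59297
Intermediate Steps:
W(I, h) = h*(3 + I) (W(I, h) = (3 + I)*h = h*(3 + I))
X(Y) = (5 + 2*Y)² (X(Y) = (-1 - (-2)*(3 + Y))² = (-1 - (-6 - 2*Y))² = (-1 + (6 + 2*Y))² = (5 + 2*Y)²)
X(-116) + 7768 = (5 + 2*(-116))² + 7768 = (5 - 232)² + 7768 = (-227)² + 7768 = 51529 + 7768 = 59297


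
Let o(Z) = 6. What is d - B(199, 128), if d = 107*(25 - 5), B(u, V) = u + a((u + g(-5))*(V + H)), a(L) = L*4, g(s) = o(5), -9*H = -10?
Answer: -935371/9 ≈ -1.0393e+5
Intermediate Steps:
H = 10/9 (H = -⅑*(-10) = 10/9 ≈ 1.1111)
g(s) = 6
a(L) = 4*L
B(u, V) = u + 4*(6 + u)*(10/9 + V) (B(u, V) = u + 4*((u + 6)*(V + 10/9)) = u + 4*((6 + u)*(10/9 + V)) = u + 4*(6 + u)*(10/9 + V))
d = 2140 (d = 107*20 = 2140)
d - B(199, 128) = 2140 - (80/3 + 24*128 + (49/9)*199 + 4*128*199) = 2140 - (80/3 + 3072 + 9751/9 + 101888) = 2140 - 1*954631/9 = 2140 - 954631/9 = -935371/9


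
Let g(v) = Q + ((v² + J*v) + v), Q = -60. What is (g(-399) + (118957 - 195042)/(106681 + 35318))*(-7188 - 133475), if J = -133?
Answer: -4230663394080278/141999 ≈ -2.9794e+10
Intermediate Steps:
g(v) = -60 + v² - 132*v (g(v) = -60 + ((v² - 133*v) + v) = -60 + (v² - 132*v) = -60 + v² - 132*v)
(g(-399) + (118957 - 195042)/(106681 + 35318))*(-7188 - 133475) = ((-60 + (-399)² - 132*(-399)) + (118957 - 195042)/(106681 + 35318))*(-7188 - 133475) = ((-60 + 159201 + 52668) - 76085/141999)*(-140663) = (211809 - 76085*1/141999)*(-140663) = (211809 - 76085/141999)*(-140663) = (30076590106/141999)*(-140663) = -4230663394080278/141999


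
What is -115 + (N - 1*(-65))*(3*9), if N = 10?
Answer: 1910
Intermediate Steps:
-115 + (N - 1*(-65))*(3*9) = -115 + (10 - 1*(-65))*(3*9) = -115 + (10 + 65)*27 = -115 + 75*27 = -115 + 2025 = 1910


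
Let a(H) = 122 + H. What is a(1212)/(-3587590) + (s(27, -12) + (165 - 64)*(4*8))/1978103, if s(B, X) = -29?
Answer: 152625196/122355561065 ≈ 0.0012474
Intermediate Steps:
a(1212)/(-3587590) + (s(27, -12) + (165 - 64)*(4*8))/1978103 = (122 + 1212)/(-3587590) + (-29 + (165 - 64)*(4*8))/1978103 = 1334*(-1/3587590) + (-29 + 101*32)*(1/1978103) = -23/61855 + (-29 + 3232)*(1/1978103) = -23/61855 + 3203*(1/1978103) = -23/61855 + 3203/1978103 = 152625196/122355561065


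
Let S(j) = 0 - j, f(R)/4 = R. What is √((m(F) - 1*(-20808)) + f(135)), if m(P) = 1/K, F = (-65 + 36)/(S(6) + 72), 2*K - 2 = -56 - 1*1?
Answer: 7*√1317910/55 ≈ 146.11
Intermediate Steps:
f(R) = 4*R
S(j) = -j
K = -55/2 (K = 1 + (-56 - 1*1)/2 = 1 + (-56 - 1)/2 = 1 + (½)*(-57) = 1 - 57/2 = -55/2 ≈ -27.500)
F = -29/66 (F = (-65 + 36)/(-1*6 + 72) = -29/(-6 + 72) = -29/66 ≈ -0.43939)
m(P) = -2/55 (m(P) = 1/(-55/2) = -2/55)
√((m(F) - 1*(-20808)) + f(135)) = √((-2/55 - 1*(-20808)) + 4*135) = √((-2/55 + 20808) + 540) = √(1144438/55 + 540) = √(1174138/55) = 7*√1317910/55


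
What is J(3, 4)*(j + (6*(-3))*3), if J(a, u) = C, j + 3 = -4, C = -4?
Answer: 244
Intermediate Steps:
j = -7 (j = -3 - 4 = -7)
J(a, u) = -4
J(3, 4)*(j + (6*(-3))*3) = -4*(-7 + (6*(-3))*3) = -4*(-7 - 18*3) = -4*(-7 - 54) = -4*(-61) = 244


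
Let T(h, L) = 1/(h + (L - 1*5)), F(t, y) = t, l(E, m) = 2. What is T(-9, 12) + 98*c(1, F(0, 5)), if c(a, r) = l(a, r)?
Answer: 391/2 ≈ 195.50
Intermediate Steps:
c(a, r) = 2
T(h, L) = 1/(-5 + L + h) (T(h, L) = 1/(h + (L - 5)) = 1/(h + (-5 + L)) = 1/(-5 + L + h))
T(-9, 12) + 98*c(1, F(0, 5)) = 1/(-5 + 12 - 9) + 98*2 = 1/(-2) + 196 = -1/2 + 196 = 391/2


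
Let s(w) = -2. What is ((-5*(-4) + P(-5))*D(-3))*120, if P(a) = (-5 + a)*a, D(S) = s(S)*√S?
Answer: -16800*I*√3 ≈ -29098.0*I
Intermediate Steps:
D(S) = -2*√S
P(a) = a*(-5 + a)
((-5*(-4) + P(-5))*D(-3))*120 = ((-5*(-4) - 5*(-5 - 5))*(-2*I*√3))*120 = ((20 - 5*(-10))*(-2*I*√3))*120 = ((20 + 50)*(-2*I*√3))*120 = (70*(-2*I*√3))*120 = -140*I*√3*120 = -16800*I*√3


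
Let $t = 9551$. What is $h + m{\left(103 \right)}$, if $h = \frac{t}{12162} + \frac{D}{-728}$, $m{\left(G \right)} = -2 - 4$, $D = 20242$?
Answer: $- \frac{73088423}{2213484} \approx -33.02$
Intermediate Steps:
$m{\left(G \right)} = -6$ ($m{\left(G \right)} = -2 - 4 = -6$)
$h = - \frac{59807519}{2213484}$ ($h = \frac{9551}{12162} + \frac{20242}{-728} = 9551 \cdot \frac{1}{12162} + 20242 \left(- \frac{1}{728}\right) = \frac{9551}{12162} - \frac{10121}{364} = - \frac{59807519}{2213484} \approx -27.02$)
$h + m{\left(103 \right)} = - \frac{59807519}{2213484} - 6 = - \frac{73088423}{2213484}$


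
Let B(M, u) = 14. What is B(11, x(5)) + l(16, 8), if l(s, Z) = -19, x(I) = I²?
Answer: -5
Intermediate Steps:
B(11, x(5)) + l(16, 8) = 14 - 19 = -5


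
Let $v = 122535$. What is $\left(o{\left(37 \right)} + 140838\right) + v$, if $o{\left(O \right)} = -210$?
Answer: $263163$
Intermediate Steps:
$\left(o{\left(37 \right)} + 140838\right) + v = \left(-210 + 140838\right) + 122535 = 140628 + 122535 = 263163$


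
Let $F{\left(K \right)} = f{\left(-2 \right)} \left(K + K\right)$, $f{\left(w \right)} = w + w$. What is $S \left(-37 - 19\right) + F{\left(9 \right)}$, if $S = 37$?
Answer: $-2144$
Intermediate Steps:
$f{\left(w \right)} = 2 w$
$F{\left(K \right)} = - 8 K$ ($F{\left(K \right)} = 2 \left(-2\right) \left(K + K\right) = - 4 \cdot 2 K = - 8 K$)
$S \left(-37 - 19\right) + F{\left(9 \right)} = 37 \left(-37 - 19\right) - 72 = 37 \left(-56\right) - 72 = -2072 - 72 = -2144$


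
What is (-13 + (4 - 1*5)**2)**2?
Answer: 144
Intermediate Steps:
(-13 + (4 - 1*5)**2)**2 = (-13 + (4 - 5)**2)**2 = (-13 + (-1)**2)**2 = (-13 + 1)**2 = (-12)**2 = 144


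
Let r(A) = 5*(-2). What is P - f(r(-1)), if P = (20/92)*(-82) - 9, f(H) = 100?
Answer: -2917/23 ≈ -126.83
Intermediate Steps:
r(A) = -10
P = -617/23 (P = (20*(1/92))*(-82) - 9 = (5/23)*(-82) - 9 = -410/23 - 9 = -617/23 ≈ -26.826)
P - f(r(-1)) = -617/23 - 1*100 = -617/23 - 100 = -2917/23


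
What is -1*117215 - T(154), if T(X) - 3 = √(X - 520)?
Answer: -117218 - I*√366 ≈ -1.1722e+5 - 19.131*I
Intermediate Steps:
T(X) = 3 + √(-520 + X) (T(X) = 3 + √(X - 520) = 3 + √(-520 + X))
-1*117215 - T(154) = -1*117215 - (3 + √(-520 + 154)) = -117215 - (3 + √(-366)) = -117215 - (3 + I*√366) = -117215 + (-3 - I*√366) = -117218 - I*√366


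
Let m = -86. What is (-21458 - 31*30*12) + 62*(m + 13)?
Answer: -37144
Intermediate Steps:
(-21458 - 31*30*12) + 62*(m + 13) = (-21458 - 31*30*12) + 62*(-86 + 13) = (-21458 - 930*12) + 62*(-73) = (-21458 - 11160) - 4526 = -32618 - 4526 = -37144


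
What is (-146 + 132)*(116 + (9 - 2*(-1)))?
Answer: -1778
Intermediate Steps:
(-146 + 132)*(116 + (9 - 2*(-1))) = -14*(116 + (9 + 2)) = -14*(116 + 11) = -14*127 = -1778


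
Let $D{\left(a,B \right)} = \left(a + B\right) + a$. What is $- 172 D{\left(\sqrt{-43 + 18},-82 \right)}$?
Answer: $14104 - 1720 i \approx 14104.0 - 1720.0 i$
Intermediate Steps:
$D{\left(a,B \right)} = B + 2 a$ ($D{\left(a,B \right)} = \left(B + a\right) + a = B + 2 a$)
$- 172 D{\left(\sqrt{-43 + 18},-82 \right)} = - 172 \left(-82 + 2 \sqrt{-43 + 18}\right) = - 172 \left(-82 + 2 \sqrt{-25}\right) = - 172 \left(-82 + 2 \cdot 5 i\right) = - 172 \left(-82 + 10 i\right) = 14104 - 1720 i$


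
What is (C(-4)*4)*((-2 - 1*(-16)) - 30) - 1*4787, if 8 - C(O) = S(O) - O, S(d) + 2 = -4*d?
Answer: -4147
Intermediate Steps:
S(d) = -2 - 4*d
C(O) = 10 + 5*O (C(O) = 8 - ((-2 - 4*O) - O) = 8 - (-2 - 5*O) = 8 + (2 + 5*O) = 10 + 5*O)
(C(-4)*4)*((-2 - 1*(-16)) - 30) - 1*4787 = ((10 + 5*(-4))*4)*((-2 - 1*(-16)) - 30) - 1*4787 = ((10 - 20)*4)*((-2 + 16) - 30) - 4787 = (-10*4)*(14 - 30) - 4787 = -40*(-16) - 4787 = 640 - 4787 = -4147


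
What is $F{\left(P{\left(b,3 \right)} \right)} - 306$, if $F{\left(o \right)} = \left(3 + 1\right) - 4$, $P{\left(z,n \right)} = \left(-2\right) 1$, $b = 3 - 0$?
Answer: $-306$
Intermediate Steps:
$b = 3$ ($b = 3 + 0 = 3$)
$P{\left(z,n \right)} = -2$
$F{\left(o \right)} = 0$ ($F{\left(o \right)} = 4 - 4 = 0$)
$F{\left(P{\left(b,3 \right)} \right)} - 306 = 0 - 306 = -306$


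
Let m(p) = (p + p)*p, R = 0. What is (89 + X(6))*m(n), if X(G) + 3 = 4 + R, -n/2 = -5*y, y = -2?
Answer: 72000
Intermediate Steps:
n = -20 (n = -(-10)*(-2) = -2*10 = -20)
m(p) = 2*p² (m(p) = (2*p)*p = 2*p²)
X(G) = 1 (X(G) = -3 + (4 + 0) = -3 + 4 = 1)
(89 + X(6))*m(n) = (89 + 1)*(2*(-20)²) = 90*(2*400) = 90*800 = 72000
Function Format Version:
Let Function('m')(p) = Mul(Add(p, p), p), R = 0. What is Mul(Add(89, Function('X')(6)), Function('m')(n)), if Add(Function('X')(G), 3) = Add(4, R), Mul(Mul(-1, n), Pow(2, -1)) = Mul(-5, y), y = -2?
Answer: 72000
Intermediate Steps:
n = -20 (n = Mul(-2, Mul(-5, -2)) = Mul(-2, 10) = -20)
Function('m')(p) = Mul(2, Pow(p, 2)) (Function('m')(p) = Mul(Mul(2, p), p) = Mul(2, Pow(p, 2)))
Function('X')(G) = 1 (Function('X')(G) = Add(-3, Add(4, 0)) = Add(-3, 4) = 1)
Mul(Add(89, Function('X')(6)), Function('m')(n)) = Mul(Add(89, 1), Mul(2, Pow(-20, 2))) = Mul(90, Mul(2, 400)) = Mul(90, 800) = 72000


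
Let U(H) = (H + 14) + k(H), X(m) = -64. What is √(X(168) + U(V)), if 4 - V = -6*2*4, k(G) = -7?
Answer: I*√5 ≈ 2.2361*I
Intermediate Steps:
V = 52 (V = 4 - (-6*2)*4 = 4 - (-12)*4 = 4 - 1*(-48) = 4 + 48 = 52)
U(H) = 7 + H (U(H) = (H + 14) - 7 = (14 + H) - 7 = 7 + H)
√(X(168) + U(V)) = √(-64 + (7 + 52)) = √(-64 + 59) = √(-5) = I*√5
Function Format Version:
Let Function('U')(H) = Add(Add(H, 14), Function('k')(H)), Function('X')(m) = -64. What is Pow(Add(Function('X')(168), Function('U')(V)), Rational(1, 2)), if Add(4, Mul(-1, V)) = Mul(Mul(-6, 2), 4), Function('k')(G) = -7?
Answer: Mul(I, Pow(5, Rational(1, 2))) ≈ Mul(2.2361, I)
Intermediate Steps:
V = 52 (V = Add(4, Mul(-1, Mul(Mul(-6, 2), 4))) = Add(4, Mul(-1, Mul(-12, 4))) = Add(4, Mul(-1, -48)) = Add(4, 48) = 52)
Function('U')(H) = Add(7, H) (Function('U')(H) = Add(Add(H, 14), -7) = Add(Add(14, H), -7) = Add(7, H))
Pow(Add(Function('X')(168), Function('U')(V)), Rational(1, 2)) = Pow(Add(-64, Add(7, 52)), Rational(1, 2)) = Pow(Add(-64, 59), Rational(1, 2)) = Pow(-5, Rational(1, 2)) = Mul(I, Pow(5, Rational(1, 2)))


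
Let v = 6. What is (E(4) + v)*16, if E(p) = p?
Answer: 160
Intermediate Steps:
(E(4) + v)*16 = (4 + 6)*16 = 10*16 = 160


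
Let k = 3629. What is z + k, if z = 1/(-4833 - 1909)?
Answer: 24466717/6742 ≈ 3629.0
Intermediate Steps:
z = -1/6742 (z = 1/(-6742) = -1/6742 ≈ -0.00014832)
z + k = -1/6742 + 3629 = 24466717/6742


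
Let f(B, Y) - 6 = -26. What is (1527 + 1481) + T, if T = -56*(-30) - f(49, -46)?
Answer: 4708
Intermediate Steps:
f(B, Y) = -20 (f(B, Y) = 6 - 26 = -20)
T = 1700 (T = -56*(-30) - 1*(-20) = 1680 + 20 = 1700)
(1527 + 1481) + T = (1527 + 1481) + 1700 = 3008 + 1700 = 4708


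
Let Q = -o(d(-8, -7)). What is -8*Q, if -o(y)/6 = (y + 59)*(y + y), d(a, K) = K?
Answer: 34944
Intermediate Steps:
o(y) = -12*y*(59 + y) (o(y) = -6*(y + 59)*(y + y) = -6*(59 + y)*2*y = -12*y*(59 + y))
Q = -4368 (Q = -(-12)*(-7)*(59 - 7) = -(-12)*(-7)*52 = -1*4368 = -4368)
-8*Q = -8*(-4368) = 34944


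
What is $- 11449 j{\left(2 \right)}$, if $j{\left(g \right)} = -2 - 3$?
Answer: $57245$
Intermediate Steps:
$j{\left(g \right)} = -5$ ($j{\left(g \right)} = -2 - 3 = -5$)
$- 11449 j{\left(2 \right)} = \left(-11449\right) \left(-5\right) = 57245$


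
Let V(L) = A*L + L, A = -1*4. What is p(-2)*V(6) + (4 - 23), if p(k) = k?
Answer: 17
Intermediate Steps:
A = -4
V(L) = -3*L (V(L) = -4*L + L = -3*L)
p(-2)*V(6) + (4 - 23) = -(-6)*6 + (4 - 23) = -2*(-18) - 19 = 36 - 19 = 17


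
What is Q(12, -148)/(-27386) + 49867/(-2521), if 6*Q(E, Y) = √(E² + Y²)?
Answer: -49867/2521 - √1378/41079 ≈ -19.782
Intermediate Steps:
Q(E, Y) = √(E² + Y²)/6
Q(12, -148)/(-27386) + 49867/(-2521) = (√(12² + (-148)²)/6)/(-27386) + 49867/(-2521) = (√(144 + 21904)/6)*(-1/27386) + 49867*(-1/2521) = (√22048/6)*(-1/27386) - 49867/2521 = ((4*√1378)/6)*(-1/27386) - 49867/2521 = (2*√1378/3)*(-1/27386) - 49867/2521 = -√1378/41079 - 49867/2521 = -49867/2521 - √1378/41079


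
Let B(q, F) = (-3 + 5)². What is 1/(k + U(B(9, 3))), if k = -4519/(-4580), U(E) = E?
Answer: 4580/22839 ≈ 0.20053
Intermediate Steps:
B(q, F) = 4 (B(q, F) = 2² = 4)
k = 4519/4580 (k = -4519*(-1/4580) = 4519/4580 ≈ 0.98668)
1/(k + U(B(9, 3))) = 1/(4519/4580 + 4) = 1/(22839/4580) = 4580/22839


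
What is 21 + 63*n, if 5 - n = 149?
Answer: -9051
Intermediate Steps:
n = -144 (n = 5 - 1*149 = 5 - 149 = -144)
21 + 63*n = 21 + 63*(-144) = 21 - 9072 = -9051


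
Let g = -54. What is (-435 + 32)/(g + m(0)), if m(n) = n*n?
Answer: 403/54 ≈ 7.4630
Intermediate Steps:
m(n) = n**2
(-435 + 32)/(g + m(0)) = (-435 + 32)/(-54 + 0**2) = -403/(-54 + 0) = -403/(-54) = -403*(-1/54) = 403/54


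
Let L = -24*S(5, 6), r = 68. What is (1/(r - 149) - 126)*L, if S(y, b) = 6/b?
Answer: 81656/27 ≈ 3024.3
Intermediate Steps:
L = -24 (L = -144/6 = -24*1 = -24)
(1/(r - 149) - 126)*L = (1/(68 - 149) - 126)*(-24) = (1/(-81) - 126)*(-24) = (-1/81 - 126)*(-24) = -10207/81*(-24) = 81656/27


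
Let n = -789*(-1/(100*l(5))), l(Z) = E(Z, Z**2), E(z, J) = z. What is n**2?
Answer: 622521/250000 ≈ 2.4901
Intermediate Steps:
l(Z) = Z
n = 789/500 (n = -789/((-100*5)) = -789/(-500) = -789*(-1/500) = 789/500 ≈ 1.5780)
n**2 = (789/500)**2 = 622521/250000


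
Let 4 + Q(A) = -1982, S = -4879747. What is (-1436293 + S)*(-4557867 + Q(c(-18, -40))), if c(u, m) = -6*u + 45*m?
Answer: 28800213942120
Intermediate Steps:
Q(A) = -1986 (Q(A) = -4 - 1982 = -1986)
(-1436293 + S)*(-4557867 + Q(c(-18, -40))) = (-1436293 - 4879747)*(-4557867 - 1986) = -6316040*(-4559853) = 28800213942120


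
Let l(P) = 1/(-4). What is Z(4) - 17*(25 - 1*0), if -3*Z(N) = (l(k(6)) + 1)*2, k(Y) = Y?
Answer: -851/2 ≈ -425.50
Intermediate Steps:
l(P) = -¼ (l(P) = 1*(-¼) = -¼)
Z(N) = -½ (Z(N) = -(-¼ + 1)*2/3 = -2/4 = -⅓*3/2 = -½)
Z(4) - 17*(25 - 1*0) = -½ - 17*(25 - 1*0) = -½ - 17*(25 + 0) = -½ - 17*25 = -½ - 425 = -851/2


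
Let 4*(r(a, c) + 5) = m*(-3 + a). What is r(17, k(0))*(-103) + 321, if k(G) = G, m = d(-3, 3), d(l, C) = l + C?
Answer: 836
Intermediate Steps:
d(l, C) = C + l
m = 0 (m = 3 - 3 = 0)
r(a, c) = -5 (r(a, c) = -5 + (0*(-3 + a))/4 = -5 + (1/4)*0 = -5 + 0 = -5)
r(17, k(0))*(-103) + 321 = -5*(-103) + 321 = 515 + 321 = 836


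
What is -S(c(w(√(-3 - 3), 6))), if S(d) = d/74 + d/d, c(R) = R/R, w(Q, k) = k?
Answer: -75/74 ≈ -1.0135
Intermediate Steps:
c(R) = 1
S(d) = 1 + d/74 (S(d) = d*(1/74) + 1 = d/74 + 1 = 1 + d/74)
-S(c(w(√(-3 - 3), 6))) = -(1 + (1/74)*1) = -(1 + 1/74) = -1*75/74 = -75/74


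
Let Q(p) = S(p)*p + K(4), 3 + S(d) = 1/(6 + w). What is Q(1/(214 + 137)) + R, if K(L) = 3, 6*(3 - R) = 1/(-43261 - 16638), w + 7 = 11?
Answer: 629868227/105122745 ≈ 5.9917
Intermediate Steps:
w = 4 (w = -7 + 11 = 4)
R = 1078183/359394 (R = 3 - 1/(6*(-43261 - 16638)) = 3 - ⅙/(-59899) = 3 - ⅙*(-1/59899) = 3 + 1/359394 = 1078183/359394 ≈ 3.0000)
S(d) = -29/10 (S(d) = -3 + 1/(6 + 4) = -3 + 1/10 = -3 + ⅒ = -29/10)
Q(p) = 3 - 29*p/10 (Q(p) = -29*p/10 + 3 = 3 - 29*p/10)
Q(1/(214 + 137)) + R = (3 - 29/(10*(214 + 137))) + 1078183/359394 = (3 - 29/10/351) + 1078183/359394 = (3 - 29/10*1/351) + 1078183/359394 = (3 - 29/3510) + 1078183/359394 = 10501/3510 + 1078183/359394 = 629868227/105122745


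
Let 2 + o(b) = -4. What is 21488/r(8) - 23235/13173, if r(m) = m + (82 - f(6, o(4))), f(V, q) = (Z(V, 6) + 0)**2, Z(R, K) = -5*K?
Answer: -50313629/1778355 ≈ -28.292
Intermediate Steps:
o(b) = -6 (o(b) = -2 - 4 = -6)
f(V, q) = 900 (f(V, q) = (-5*6 + 0)**2 = (-30 + 0)**2 = (-30)**2 = 900)
r(m) = -818 + m (r(m) = m + (82 - 1*900) = m + (82 - 900) = m - 818 = -818 + m)
21488/r(8) - 23235/13173 = 21488/(-818 + 8) - 23235/13173 = 21488/(-810) - 23235*1/13173 = 21488*(-1/810) - 7745/4391 = -10744/405 - 7745/4391 = -50313629/1778355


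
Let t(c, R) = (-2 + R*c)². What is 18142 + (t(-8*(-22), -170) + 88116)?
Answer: 895432342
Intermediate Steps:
18142 + (t(-8*(-22), -170) + 88116) = 18142 + ((-2 - (-1360)*(-22))² + 88116) = 18142 + ((-2 - 170*176)² + 88116) = 18142 + ((-2 - 29920)² + 88116) = 18142 + ((-29922)² + 88116) = 18142 + (895326084 + 88116) = 18142 + 895414200 = 895432342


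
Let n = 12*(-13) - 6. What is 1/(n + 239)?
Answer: 1/77 ≈ 0.012987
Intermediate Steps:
n = -162 (n = -156 - 6 = -162)
1/(n + 239) = 1/(-162 + 239) = 1/77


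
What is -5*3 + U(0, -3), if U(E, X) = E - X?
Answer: -12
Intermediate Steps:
-5*3 + U(0, -3) = -5*3 + (0 - 1*(-3)) = -15 + (0 + 3) = -15 + 3 = -12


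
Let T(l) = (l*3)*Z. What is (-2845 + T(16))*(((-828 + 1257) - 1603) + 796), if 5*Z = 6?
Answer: 5268186/5 ≈ 1.0536e+6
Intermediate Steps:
Z = 6/5 (Z = (⅕)*6 = 6/5 ≈ 1.2000)
T(l) = 18*l/5 (T(l) = (l*3)*(6/5) = (3*l)*(6/5) = 18*l/5)
(-2845 + T(16))*(((-828 + 1257) - 1603) + 796) = (-2845 + (18/5)*16)*(((-828 + 1257) - 1603) + 796) = (-2845 + 288/5)*((429 - 1603) + 796) = -13937*(-1174 + 796)/5 = -13937/5*(-378) = 5268186/5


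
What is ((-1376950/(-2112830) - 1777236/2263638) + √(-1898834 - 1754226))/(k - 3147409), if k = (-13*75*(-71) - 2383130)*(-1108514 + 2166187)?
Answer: 10634686563/195082261382353199386766 - I*√913265/1223678995237 ≈ 5.4514e-14 - 7.8096e-10*I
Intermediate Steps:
k = -2447354843065 (k = (-975*(-71) - 2383130)*1057673 = (69225 - 2383130)*1057673 = -2313905*1057673 = -2447354843065)
((-1376950/(-2112830) - 1777236/2263638) + √(-1898834 - 1754226))/(k - 3147409) = ((-1376950/(-2112830) - 1777236/2263638) + √(-1898834 - 1754226))/(-2447354843065 - 3147409) = ((-1376950*(-1/2112830) - 1777236*1/2263638) + √(-3653060))/(-2447357990474) = ((137695/211283 - 296206/377273) + 2*I*√913265)*(-1/2447357990474) = (-10634686563/79711371259 + 2*I*√913265)*(-1/2447357990474) = 10634686563/195082261382353199386766 - I*√913265/1223678995237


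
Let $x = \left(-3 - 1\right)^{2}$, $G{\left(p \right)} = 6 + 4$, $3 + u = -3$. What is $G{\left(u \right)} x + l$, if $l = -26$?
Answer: $134$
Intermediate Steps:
$u = -6$ ($u = -3 - 3 = -6$)
$G{\left(p \right)} = 10$
$x = 16$ ($x = \left(-4\right)^{2} = 16$)
$G{\left(u \right)} x + l = 10 \cdot 16 - 26 = 160 - 26 = 134$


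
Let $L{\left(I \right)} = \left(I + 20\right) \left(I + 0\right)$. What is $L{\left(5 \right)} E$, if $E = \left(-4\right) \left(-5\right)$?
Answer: $2500$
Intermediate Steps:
$L{\left(I \right)} = I \left(20 + I\right)$ ($L{\left(I \right)} = \left(20 + I\right) I = I \left(20 + I\right)$)
$E = 20$
$L{\left(5 \right)} E = 5 \left(20 + 5\right) 20 = 5 \cdot 25 \cdot 20 = 125 \cdot 20 = 2500$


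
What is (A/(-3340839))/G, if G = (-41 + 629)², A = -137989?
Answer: 137989/1155075039216 ≈ 1.1946e-7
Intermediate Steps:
G = 345744 (G = 588² = 345744)
(A/(-3340839))/G = -137989/(-3340839)/345744 = -137989*(-1/3340839)*(1/345744) = (137989/3340839)*(1/345744) = 137989/1155075039216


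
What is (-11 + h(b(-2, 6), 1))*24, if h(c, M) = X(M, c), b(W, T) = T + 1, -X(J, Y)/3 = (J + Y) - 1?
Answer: -768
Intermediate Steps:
X(J, Y) = 3 - 3*J - 3*Y (X(J, Y) = -3*((J + Y) - 1) = -3*(-1 + J + Y) = 3 - 3*J - 3*Y)
b(W, T) = 1 + T
h(c, M) = 3 - 3*M - 3*c
(-11 + h(b(-2, 6), 1))*24 = (-11 + (3 - 3*1 - 3*(1 + 6)))*24 = (-11 + (3 - 3 - 3*7))*24 = (-11 + (3 - 3 - 21))*24 = (-11 - 21)*24 = -32*24 = -768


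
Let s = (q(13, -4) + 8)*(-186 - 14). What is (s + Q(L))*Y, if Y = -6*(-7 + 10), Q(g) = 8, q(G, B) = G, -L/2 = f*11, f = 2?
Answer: 75456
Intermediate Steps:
L = -44 (L = -4*11 = -2*22 = -44)
s = -4200 (s = (13 + 8)*(-186 - 14) = 21*(-200) = -4200)
Y = -18 (Y = -6*3 = -18)
(s + Q(L))*Y = (-4200 + 8)*(-18) = -4192*(-18) = 75456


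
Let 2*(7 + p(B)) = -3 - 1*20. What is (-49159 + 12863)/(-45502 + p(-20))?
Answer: 72592/91041 ≈ 0.79735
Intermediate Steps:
p(B) = -37/2 (p(B) = -7 + (-3 - 1*20)/2 = -7 + (-3 - 20)/2 = -7 + (½)*(-23) = -7 - 23/2 = -37/2)
(-49159 + 12863)/(-45502 + p(-20)) = (-49159 + 12863)/(-45502 - 37/2) = -36296/(-91041/2) = -36296*(-2/91041) = 72592/91041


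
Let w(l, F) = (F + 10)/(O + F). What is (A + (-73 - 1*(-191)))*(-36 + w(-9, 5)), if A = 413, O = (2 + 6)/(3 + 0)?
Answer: -415773/23 ≈ -18077.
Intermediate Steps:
O = 8/3 ≈ 2.6667
w(l, F) = (10 + F)/(8/3 + F) (w(l, F) = (F + 10)/(8/3 + F) = (10 + F)/(8/3 + F))
(A + (-73 - 1*(-191)))*(-36 + w(-9, 5)) = (413 + (-73 - 1*(-191)))*(-36 + 3*(10 + 5)/(8 + 3*5)) = (413 + (-73 + 191))*(-36 + 3*15/(8 + 15)) = (413 + 118)*(-36 + 3*15/23) = 531*(-36 + 3*(1/23)*15) = 531*(-36 + 45/23) = 531*(-783/23) = -415773/23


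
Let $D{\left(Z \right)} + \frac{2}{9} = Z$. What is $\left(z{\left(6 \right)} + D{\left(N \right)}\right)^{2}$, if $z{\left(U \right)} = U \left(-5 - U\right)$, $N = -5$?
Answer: $\frac{410881}{81} \approx 5072.6$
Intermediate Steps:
$D{\left(Z \right)} = - \frac{2}{9} + Z$
$\left(z{\left(6 \right)} + D{\left(N \right)}\right)^{2} = \left(\left(-1\right) 6 \left(5 + 6\right) - \frac{47}{9}\right)^{2} = \left(\left(-1\right) 6 \cdot 11 - \frac{47}{9}\right)^{2} = \left(-66 - \frac{47}{9}\right)^{2} = \left(- \frac{641}{9}\right)^{2} = \frac{410881}{81}$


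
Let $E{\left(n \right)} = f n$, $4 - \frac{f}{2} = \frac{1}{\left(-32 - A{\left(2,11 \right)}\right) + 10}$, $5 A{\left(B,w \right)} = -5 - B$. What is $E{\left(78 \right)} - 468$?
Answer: $\frac{16848}{103} \approx 163.57$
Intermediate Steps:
$A{\left(B,w \right)} = -1 - \frac{B}{5}$ ($A{\left(B,w \right)} = \frac{-5 - B}{5} = -1 - \frac{B}{5}$)
$f = \frac{834}{103}$ ($f = 8 - \frac{2}{\left(-32 - \left(-1 - \frac{2}{5}\right)\right) + 10} = 8 - \frac{2}{\left(-32 - - \frac{7}{5}\right) + 10} = 8 - \frac{2}{\left(-32 + \frac{7}{5}\right) + 10} = 8 - \frac{2}{- \frac{153}{5} + 10} = 8 - \frac{2}{- \frac{103}{5}} = 8 - - \frac{10}{103} = 8 + \frac{10}{103} = \frac{834}{103} \approx 8.0971$)
$E{\left(n \right)} = \frac{834 n}{103}$
$E{\left(78 \right)} - 468 = \frac{834}{103} \cdot 78 - 468 = \frac{65052}{103} - 468 = \frac{16848}{103}$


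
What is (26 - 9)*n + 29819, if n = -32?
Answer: 29275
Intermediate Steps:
(26 - 9)*n + 29819 = (26 - 9)*(-32) + 29819 = 17*(-32) + 29819 = -544 + 29819 = 29275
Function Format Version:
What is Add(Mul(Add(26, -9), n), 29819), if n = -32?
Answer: 29275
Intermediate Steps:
Add(Mul(Add(26, -9), n), 29819) = Add(Mul(Add(26, -9), -32), 29819) = Add(Mul(17, -32), 29819) = Add(-544, 29819) = 29275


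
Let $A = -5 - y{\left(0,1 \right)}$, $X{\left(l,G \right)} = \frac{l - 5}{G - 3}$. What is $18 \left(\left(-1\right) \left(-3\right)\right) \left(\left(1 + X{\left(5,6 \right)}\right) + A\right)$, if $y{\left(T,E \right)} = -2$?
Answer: $-108$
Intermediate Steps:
$X{\left(l,G \right)} = \frac{-5 + l}{-3 + G}$
$A = -3$ ($A = -5 - -2 = -5 + 2 = -3$)
$18 \left(\left(-1\right) \left(-3\right)\right) \left(\left(1 + X{\left(5,6 \right)}\right) + A\right) = 18 \left(\left(-1\right) \left(-3\right)\right) \left(\left(1 + \frac{-5 + 5}{-3 + 6}\right) - 3\right) = 18 \cdot 3 \left(\left(1 + \frac{1}{3} \cdot 0\right) - 3\right) = 54 \left(\left(1 + \frac{1}{3} \cdot 0\right) - 3\right) = 54 \left(\left(1 + 0\right) - 3\right) = 54 \left(1 - 3\right) = 54 \left(-2\right) = -108$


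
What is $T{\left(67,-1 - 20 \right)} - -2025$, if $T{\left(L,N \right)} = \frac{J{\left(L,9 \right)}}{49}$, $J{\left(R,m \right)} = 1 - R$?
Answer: $\frac{99159}{49} \approx 2023.7$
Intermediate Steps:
$T{\left(L,N \right)} = \frac{1}{49} - \frac{L}{49}$ ($T{\left(L,N \right)} = \frac{1 - L}{49} = \left(1 - L\right) \frac{1}{49} = \frac{1}{49} - \frac{L}{49}$)
$T{\left(67,-1 - 20 \right)} - -2025 = \left(\frac{1}{49} - \frac{67}{49}\right) - -2025 = \left(\frac{1}{49} - \frac{67}{49}\right) + 2025 = - \frac{66}{49} + 2025 = \frac{99159}{49}$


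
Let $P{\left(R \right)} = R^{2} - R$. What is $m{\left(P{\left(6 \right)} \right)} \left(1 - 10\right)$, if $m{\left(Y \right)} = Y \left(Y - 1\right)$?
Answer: $-7830$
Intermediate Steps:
$m{\left(Y \right)} = Y \left(-1 + Y\right)$
$m{\left(P{\left(6 \right)} \right)} \left(1 - 10\right) = 6 \left(-1 + 6\right) \left(-1 + 6 \left(-1 + 6\right)\right) \left(1 - 10\right) = 6 \cdot 5 \left(-1 + 6 \cdot 5\right) \left(-9\right) = 30 \left(-1 + 30\right) \left(-9\right) = 30 \cdot 29 \left(-9\right) = 870 \left(-9\right) = -7830$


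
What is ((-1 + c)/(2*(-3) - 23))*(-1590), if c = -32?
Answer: -52470/29 ≈ -1809.3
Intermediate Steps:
((-1 + c)/(2*(-3) - 23))*(-1590) = ((-1 - 32)/(2*(-3) - 23))*(-1590) = -33/(-6 - 23)*(-1590) = -33/(-29)*(-1590) = -33*(-1/29)*(-1590) = (33/29)*(-1590) = -52470/29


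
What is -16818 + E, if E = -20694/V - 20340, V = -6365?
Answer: -236489976/6365 ≈ -37155.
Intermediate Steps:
E = -129443406/6365 (E = -20694/(-6365) - 20340 = -20694*(-1/6365) - 20340 = 20694/6365 - 20340 = -129443406/6365 ≈ -20337.)
-16818 + E = -16818 - 129443406/6365 = -236489976/6365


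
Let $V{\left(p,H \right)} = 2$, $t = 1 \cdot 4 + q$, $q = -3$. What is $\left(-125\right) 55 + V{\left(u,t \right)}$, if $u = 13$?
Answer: $-6873$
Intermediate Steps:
$t = 1$ ($t = 1 \cdot 4 - 3 = 4 - 3 = 1$)
$\left(-125\right) 55 + V{\left(u,t \right)} = \left(-125\right) 55 + 2 = -6875 + 2 = -6873$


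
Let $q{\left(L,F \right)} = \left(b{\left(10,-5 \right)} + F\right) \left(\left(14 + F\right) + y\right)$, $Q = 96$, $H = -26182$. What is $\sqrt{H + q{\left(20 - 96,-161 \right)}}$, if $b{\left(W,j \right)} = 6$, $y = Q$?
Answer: $7 i \sqrt{373} \approx 135.19 i$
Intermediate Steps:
$y = 96$
$q{\left(L,F \right)} = \left(6 + F\right) \left(110 + F\right)$ ($q{\left(L,F \right)} = \left(6 + F\right) \left(\left(14 + F\right) + 96\right) = \left(6 + F\right) \left(110 + F\right)$)
$\sqrt{H + q{\left(20 - 96,-161 \right)}} = \sqrt{-26182 + \left(660 + \left(-161\right)^{2} + 116 \left(-161\right)\right)} = \sqrt{-26182 + \left(660 + 25921 - 18676\right)} = \sqrt{-26182 + 7905} = \sqrt{-18277} = 7 i \sqrt{373}$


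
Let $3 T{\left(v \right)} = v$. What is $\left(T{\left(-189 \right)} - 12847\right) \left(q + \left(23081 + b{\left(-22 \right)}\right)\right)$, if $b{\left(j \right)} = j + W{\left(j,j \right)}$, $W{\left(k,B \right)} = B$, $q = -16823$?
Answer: $-80222740$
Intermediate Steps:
$T{\left(v \right)} = \frac{v}{3}$
$b{\left(j \right)} = 2 j$ ($b{\left(j \right)} = j + j = 2 j$)
$\left(T{\left(-189 \right)} - 12847\right) \left(q + \left(23081 + b{\left(-22 \right)}\right)\right) = \left(\frac{1}{3} \left(-189\right) - 12847\right) \left(-16823 + \left(23081 + 2 \left(-22\right)\right)\right) = \left(-63 - 12847\right) \left(-16823 + \left(23081 - 44\right)\right) = - 12910 \left(-16823 + 23037\right) = \left(-12910\right) 6214 = -80222740$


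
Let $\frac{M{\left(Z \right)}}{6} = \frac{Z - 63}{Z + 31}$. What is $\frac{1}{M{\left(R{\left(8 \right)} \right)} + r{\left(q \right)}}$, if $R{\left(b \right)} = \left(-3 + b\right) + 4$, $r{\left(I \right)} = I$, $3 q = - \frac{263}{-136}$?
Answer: $- \frac{2040}{15209} \approx -0.13413$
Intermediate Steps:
$q = \frac{263}{408}$ ($q = \frac{\left(-263\right) \frac{1}{-136}}{3} = \frac{\left(-263\right) \left(- \frac{1}{136}\right)}{3} = \frac{1}{3} \cdot \frac{263}{136} = \frac{263}{408} \approx 0.64461$)
$R{\left(b \right)} = 1 + b$
$M{\left(Z \right)} = \frac{6 \left(-63 + Z\right)}{31 + Z}$ ($M{\left(Z \right)} = 6 \frac{Z - 63}{Z + 31} = 6 \frac{-63 + Z}{31 + Z} = \frac{6 \left(-63 + Z\right)}{31 + Z}$)
$\frac{1}{M{\left(R{\left(8 \right)} \right)} + r{\left(q \right)}} = \frac{1}{\frac{6 \left(-63 + \left(1 + 8\right)\right)}{31 + \left(1 + 8\right)} + \frac{263}{408}} = \frac{1}{\frac{6 \left(-63 + 9\right)}{31 + 9} + \frac{263}{408}} = \frac{1}{6 \cdot \frac{1}{40} \left(-54\right) + \frac{263}{408}} = \frac{1}{- \frac{81}{10} + \frac{263}{408}} = \frac{1}{- \frac{15209}{2040}} = - \frac{2040}{15209}$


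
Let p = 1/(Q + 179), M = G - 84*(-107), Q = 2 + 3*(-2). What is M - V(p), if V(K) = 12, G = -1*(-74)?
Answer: 9050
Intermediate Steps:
G = 74
Q = -4 (Q = 2 - 6 = -4)
M = 9062 (M = 74 - 84*(-107) = 74 + 8988 = 9062)
p = 1/175 (p = 1/(-4 + 179) = 1/175 ≈ 0.0057143)
M - V(p) = 9062 - 1*12 = 9062 - 12 = 9050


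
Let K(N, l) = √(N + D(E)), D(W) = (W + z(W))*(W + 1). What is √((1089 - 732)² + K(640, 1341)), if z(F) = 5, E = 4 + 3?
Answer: √(127449 + 4*√46) ≈ 357.04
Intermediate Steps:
E = 7
D(W) = (1 + W)*(5 + W) (D(W) = (W + 5)*(W + 1) = (5 + W)*(1 + W) = (1 + W)*(5 + W))
K(N, l) = √(96 + N) (K(N, l) = √(N + (5 + 7² + 6*7)) = √(N + (5 + 49 + 42)) = √(N + 96) = √(96 + N))
√((1089 - 732)² + K(640, 1341)) = √((1089 - 732)² + √(96 + 640)) = √(357² + √736) = √(127449 + 4*√46)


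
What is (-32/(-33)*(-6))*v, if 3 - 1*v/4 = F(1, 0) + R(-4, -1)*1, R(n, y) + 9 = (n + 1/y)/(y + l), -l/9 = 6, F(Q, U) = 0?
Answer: -33536/121 ≈ -277.16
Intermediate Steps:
l = -54 (l = -9*6 = -54)
R(n, y) = -9 + (n + 1/y)/(-54 + y) (R(n, y) = -9 + (n + 1/y)/(y - 54) = -9 + (n + 1/y)/(-54 + y))
v = 524/11 (v = 12 - 4*(0 + ((1 - 9*(-1)² + 486*(-1) - 4*(-1))/((-1)*(-54 - 1)))*1) = 12 - 4*(0 - 1*(1 - 9*1 - 486 + 4)/(-55)*1) = 12 - 4*(0 - 1*(-1/55)*(1 - 9 - 486 + 4)*1) = 12 - 4*(0 - 1*(-1/55)*(-490)*1) = 12 - 4*(0 - 98/11*1) = 12 - 4*(0 - 98/11) = 12 - 4*(-98/11) = 12 + 392/11 = 524/11 ≈ 47.636)
(-32/(-33)*(-6))*v = (-32/(-33)*(-6))*(524/11) = (-32*(-1/33)*(-6))*(524/11) = ((32/33)*(-6))*(524/11) = -64/11*524/11 = -33536/121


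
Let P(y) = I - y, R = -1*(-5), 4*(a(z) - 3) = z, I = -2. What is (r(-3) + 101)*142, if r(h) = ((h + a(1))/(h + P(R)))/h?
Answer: 860591/60 ≈ 14343.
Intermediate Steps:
a(z) = 3 + z/4
R = 5
P(y) = -2 - y
r(h) = (13/4 + h)/(h*(-7 + h)) (r(h) = ((h + (3 + (¼)*1))/(h + (-2 - 1*5)))/h = ((h + (3 + ¼))/(h + (-2 - 5)))/h = ((h + 13/4)/(h - 7))/h = ((13/4 + h)/(-7 + h))/h = (13/4 + h)/(h*(-7 + h)))
(r(-3) + 101)*142 = ((13/4 - 3)/((-3)*(-7 - 3)) + 101)*142 = (-⅓*¼/(-10) + 101)*142 = (-⅓*(-⅒)*¼ + 101)*142 = (1/120 + 101)*142 = (12121/120)*142 = 860591/60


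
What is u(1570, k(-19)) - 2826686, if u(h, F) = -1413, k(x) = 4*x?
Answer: -2828099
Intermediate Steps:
u(1570, k(-19)) - 2826686 = -1413 - 2826686 = -2828099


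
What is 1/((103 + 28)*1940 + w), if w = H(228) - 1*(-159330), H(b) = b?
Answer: 1/413698 ≈ 2.4172e-6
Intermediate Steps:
w = 159558 (w = 228 - 1*(-159330) = 228 + 159330 = 159558)
1/((103 + 28)*1940 + w) = 1/((103 + 28)*1940 + 159558) = 1/(131*1940 + 159558) = 1/(254140 + 159558) = 1/413698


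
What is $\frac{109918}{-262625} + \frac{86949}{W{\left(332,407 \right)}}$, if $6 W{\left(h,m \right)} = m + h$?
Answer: $\frac{136928657348}{194079875} \approx 705.53$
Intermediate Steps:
$W{\left(h,m \right)} = \frac{h}{6} + \frac{m}{6}$ ($W{\left(h,m \right)} = \frac{m + h}{6} = \frac{h + m}{6} = \frac{h}{6} + \frac{m}{6}$)
$\frac{109918}{-262625} + \frac{86949}{W{\left(332,407 \right)}} = \frac{109918}{-262625} + \frac{86949}{\frac{1}{6} \cdot 332 + \frac{1}{6} \cdot 407} = 109918 \left(- \frac{1}{262625}\right) + \frac{86949}{\frac{166}{3} + \frac{407}{6}} = - \frac{109918}{262625} + \frac{86949}{\frac{739}{6}} = - \frac{109918}{262625} + 86949 \cdot \frac{6}{739} = - \frac{109918}{262625} + \frac{521694}{739} = \frac{136928657348}{194079875}$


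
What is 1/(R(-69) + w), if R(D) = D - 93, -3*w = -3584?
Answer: 3/3098 ≈ 0.00096837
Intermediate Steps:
w = 3584/3 (w = -⅓*(-3584) = 3584/3 ≈ 1194.7)
R(D) = -93 + D
1/(R(-69) + w) = 1/((-93 - 69) + 3584/3) = 1/(-162 + 3584/3) = 1/(3098/3) = 3/3098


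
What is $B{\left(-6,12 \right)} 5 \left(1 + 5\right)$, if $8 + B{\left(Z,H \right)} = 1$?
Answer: $-210$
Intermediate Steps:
$B{\left(Z,H \right)} = -7$ ($B{\left(Z,H \right)} = -8 + 1 = -7$)
$B{\left(-6,12 \right)} 5 \left(1 + 5\right) = - 7 \cdot 5 \left(1 + 5\right) = - 7 \cdot 5 \cdot 6 = \left(-7\right) 30 = -210$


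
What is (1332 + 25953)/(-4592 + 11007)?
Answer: 5457/1283 ≈ 4.2533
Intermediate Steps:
(1332 + 25953)/(-4592 + 11007) = 27285/6415 = 27285*(1/6415) = 5457/1283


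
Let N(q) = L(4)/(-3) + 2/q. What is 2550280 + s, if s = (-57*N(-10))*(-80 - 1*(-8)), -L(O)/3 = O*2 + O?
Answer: 12993536/5 ≈ 2.5987e+6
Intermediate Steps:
L(O) = -9*O (L(O) = -3*(O*2 + O) = -3*(2*O + O) = -9*O)
N(q) = 12 + 2/q (N(q) = -9*4/(-3) + 2/q = -36*(-⅓) + 2/q = 12 + 2/q)
s = 242136/5 (s = (-57*(12 + 2/(-10)))*(-80 - 1*(-8)) = (-57*(12 + 2*(-⅒)))*(-80 + 8) = -57*(12 - ⅕)*(-72) = -57*59/5*(-72) = -3363/5*(-72) = 242136/5 ≈ 48427.)
2550280 + s = 2550280 + 242136/5 = 12993536/5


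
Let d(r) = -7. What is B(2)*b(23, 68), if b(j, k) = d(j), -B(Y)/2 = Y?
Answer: 28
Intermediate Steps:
B(Y) = -2*Y
b(j, k) = -7
B(2)*b(23, 68) = -2*2*(-7) = -4*(-7) = 28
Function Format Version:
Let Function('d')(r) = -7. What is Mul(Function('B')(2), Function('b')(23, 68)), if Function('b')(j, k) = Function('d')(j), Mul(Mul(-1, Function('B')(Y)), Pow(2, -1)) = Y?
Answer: 28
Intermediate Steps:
Function('B')(Y) = Mul(-2, Y)
Function('b')(j, k) = -7
Mul(Function('B')(2), Function('b')(23, 68)) = Mul(Mul(-2, 2), -7) = Mul(-4, -7) = 28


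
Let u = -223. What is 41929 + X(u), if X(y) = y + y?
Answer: 41483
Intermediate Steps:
X(y) = 2*y
41929 + X(u) = 41929 + 2*(-223) = 41929 - 446 = 41483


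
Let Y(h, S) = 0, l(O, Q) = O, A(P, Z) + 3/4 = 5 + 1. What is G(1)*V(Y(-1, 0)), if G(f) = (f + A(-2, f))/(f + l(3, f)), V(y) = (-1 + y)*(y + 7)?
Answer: -175/16 ≈ -10.938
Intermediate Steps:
A(P, Z) = 21/4 (A(P, Z) = -¾ + (5 + 1) = -¾ + 6 = 21/4)
V(y) = (-1 + y)*(7 + y)
G(f) = (21/4 + f)/(3 + f) (G(f) = (f + 21/4)/(f + 3) = (21/4 + f)/(3 + f))
G(1)*V(Y(-1, 0)) = ((21/4 + 1)/(3 + 1))*(-7 + 0² + 6*0) = ((25/4)/4)*(-7 + 0 + 0) = ((¼)*(25/4))*(-7) = (25/16)*(-7) = -175/16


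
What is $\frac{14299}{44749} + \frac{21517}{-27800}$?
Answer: $- \frac{565352033}{1244022200} \approx -0.45445$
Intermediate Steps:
$\frac{14299}{44749} + \frac{21517}{-27800} = 14299 \cdot \frac{1}{44749} + 21517 \left(- \frac{1}{27800}\right) = \frac{14299}{44749} - \frac{21517}{27800} = - \frac{565352033}{1244022200}$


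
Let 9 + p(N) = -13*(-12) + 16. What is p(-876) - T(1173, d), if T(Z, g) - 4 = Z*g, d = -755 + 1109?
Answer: -415083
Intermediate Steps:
d = 354
p(N) = 163 (p(N) = -9 + (-13*(-12) + 16) = -9 + (156 + 16) = -9 + 172 = 163)
T(Z, g) = 4 + Z*g
p(-876) - T(1173, d) = 163 - (4 + 1173*354) = 163 - (4 + 415242) = 163 - 1*415246 = 163 - 415246 = -415083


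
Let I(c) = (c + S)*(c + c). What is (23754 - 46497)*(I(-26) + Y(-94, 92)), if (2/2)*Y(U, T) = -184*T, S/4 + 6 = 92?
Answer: 761071752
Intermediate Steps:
S = 344 (S = -24 + 4*92 = -24 + 368 = 344)
Y(U, T) = -184*T
I(c) = 2*c*(344 + c) (I(c) = (c + 344)*(c + c) = (344 + c)*(2*c) = 2*c*(344 + c))
(23754 - 46497)*(I(-26) + Y(-94, 92)) = (23754 - 46497)*(2*(-26)*(344 - 26) - 184*92) = -22743*(2*(-26)*318 - 16928) = -22743*(-16536 - 16928) = -22743*(-33464) = 761071752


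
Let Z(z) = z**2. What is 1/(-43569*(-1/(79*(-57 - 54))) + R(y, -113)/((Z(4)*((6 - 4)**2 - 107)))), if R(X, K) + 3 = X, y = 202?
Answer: -4817104/24515581 ≈ -0.19649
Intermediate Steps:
R(X, K) = -3 + X
1/(-43569*(-1/(79*(-57 - 54))) + R(y, -113)/((Z(4)*((6 - 4)**2 - 107)))) = 1/(-43569*(-1/(79*(-57 - 54))) + (-3 + 202)/((4**2*((6 - 4)**2 - 107)))) = 1/(-43569/((-111*(-79))) + 199/((16*(2**2 - 107)))) = 1/(-43569/8769 + 199/((16*(4 - 107)))) = 1/(-43569*1/8769 + 199/((16*(-103)))) = 1/(-14523/2923 + 199/(-1648)) = 1/(-14523/2923 + 199*(-1/1648)) = 1/(-14523/2923 - 199/1648) = 1/(-24515581/4817104) = -4817104/24515581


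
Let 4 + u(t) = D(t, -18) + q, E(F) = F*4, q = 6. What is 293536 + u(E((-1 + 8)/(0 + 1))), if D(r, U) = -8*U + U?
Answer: 293664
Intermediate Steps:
E(F) = 4*F
D(r, U) = -7*U
u(t) = 128 (u(t) = -4 + (-7*(-18) + 6) = -4 + (126 + 6) = -4 + 132 = 128)
293536 + u(E((-1 + 8)/(0 + 1))) = 293536 + 128 = 293664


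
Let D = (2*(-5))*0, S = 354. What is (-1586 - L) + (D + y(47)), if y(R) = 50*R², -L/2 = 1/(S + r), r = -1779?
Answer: 155131198/1425 ≈ 1.0886e+5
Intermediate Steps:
L = 2/1425 (L = -2/(354 - 1779) = -2/(-1425) = -2*(-1/1425) = 2/1425 ≈ 0.0014035)
D = 0 (D = -10*0 = 0)
(-1586 - L) + (D + y(47)) = (-1586 - 1*2/1425) + (0 + 50*47²) = (-1586 - 2/1425) + (0 + 50*2209) = -2260052/1425 + (0 + 110450) = -2260052/1425 + 110450 = 155131198/1425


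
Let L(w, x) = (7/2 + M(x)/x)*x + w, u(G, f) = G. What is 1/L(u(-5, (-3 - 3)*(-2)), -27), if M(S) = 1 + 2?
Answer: -2/193 ≈ -0.010363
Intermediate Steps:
M(S) = 3
L(w, x) = w + x*(7/2 + 3/x) (L(w, x) = (7/2 + 3/x)*x + w = x*(7/2 + 3/x) + w = w + x*(7/2 + 3/x))
1/L(u(-5, (-3 - 3)*(-2)), -27) = 1/(3 - 5 + (7/2)*(-27)) = 1/(3 - 5 - 189/2) = 1/(-193/2) = -2/193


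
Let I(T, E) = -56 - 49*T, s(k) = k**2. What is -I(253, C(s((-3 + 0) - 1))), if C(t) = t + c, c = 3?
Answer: 12453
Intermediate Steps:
C(t) = 3 + t (C(t) = t + 3 = 3 + t)
I(T, E) = -56 - 49*T
-I(253, C(s((-3 + 0) - 1))) = -(-56 - 49*253) = -(-56 - 12397) = -1*(-12453) = 12453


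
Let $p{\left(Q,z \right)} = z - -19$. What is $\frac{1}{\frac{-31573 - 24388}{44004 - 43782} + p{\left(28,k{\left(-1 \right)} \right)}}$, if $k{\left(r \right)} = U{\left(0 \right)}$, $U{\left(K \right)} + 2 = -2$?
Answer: $- \frac{222}{52631} \approx -0.004218$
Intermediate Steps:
$U{\left(K \right)} = -4$ ($U{\left(K \right)} = -2 - 2 = -4$)
$k{\left(r \right)} = -4$
$p{\left(Q,z \right)} = 19 + z$ ($p{\left(Q,z \right)} = z + 19 = 19 + z$)
$\frac{1}{\frac{-31573 - 24388}{44004 - 43782} + p{\left(28,k{\left(-1 \right)} \right)}} = \frac{1}{\frac{-31573 - 24388}{44004 - 43782} + \left(19 - 4\right)} = \frac{1}{- \frac{55961}{222} + 15} = \frac{1}{- \frac{52631}{222}} = - \frac{222}{52631}$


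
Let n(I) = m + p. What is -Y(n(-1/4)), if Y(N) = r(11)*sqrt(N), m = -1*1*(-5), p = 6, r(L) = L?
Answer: -11*sqrt(11) ≈ -36.483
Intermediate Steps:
m = 5 (m = -1*(-5) = 5)
n(I) = 11 (n(I) = 5 + 6 = 11)
Y(N) = 11*sqrt(N)
-Y(n(-1/4)) = -11*sqrt(11)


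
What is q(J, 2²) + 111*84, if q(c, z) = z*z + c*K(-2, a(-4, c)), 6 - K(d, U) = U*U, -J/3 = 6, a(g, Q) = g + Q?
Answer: 17944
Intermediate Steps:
a(g, Q) = Q + g
J = -18 (J = -3*6 = -18)
K(d, U) = 6 - U² (K(d, U) = 6 - U*U = 6 - U²)
q(c, z) = z² + c*(6 - (-4 + c)²) (q(c, z) = z*z + c*(6 - (c - 4)²) = z² + c*(6 - (-4 + c)²))
q(J, 2²) + 111*84 = ((2²)² - 1*(-18)*(-6 + (-4 - 18)²)) + 111*84 = (4² - 1*(-18)*(-6 + (-22)²)) + 9324 = (16 - 1*(-18)*(-6 + 484)) + 9324 = (16 - 1*(-18)*478) + 9324 = (16 + 8604) + 9324 = 8620 + 9324 = 17944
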